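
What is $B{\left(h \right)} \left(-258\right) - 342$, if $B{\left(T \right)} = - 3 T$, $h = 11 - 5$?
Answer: $4302$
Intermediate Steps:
$h = 6$
$B{\left(h \right)} \left(-258\right) - 342 = \left(-3\right) 6 \left(-258\right) - 342 = \left(-18\right) \left(-258\right) - 342 = 4644 - 342 = 4302$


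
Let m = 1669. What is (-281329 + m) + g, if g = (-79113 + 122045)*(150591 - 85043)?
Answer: 2813827076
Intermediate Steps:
g = 2814106736 (g = 42932*65548 = 2814106736)
(-281329 + m) + g = (-281329 + 1669) + 2814106736 = -279660 + 2814106736 = 2813827076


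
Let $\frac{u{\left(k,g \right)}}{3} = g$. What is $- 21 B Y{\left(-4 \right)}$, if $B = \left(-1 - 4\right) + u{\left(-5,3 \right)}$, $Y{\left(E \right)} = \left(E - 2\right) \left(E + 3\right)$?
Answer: $-504$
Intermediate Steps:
$Y{\left(E \right)} = \left(-2 + E\right) \left(3 + E\right)$
$u{\left(k,g \right)} = 3 g$
$B = 4$ ($B = \left(-1 - 4\right) + 3 \cdot 3 = -5 + 9 = 4$)
$- 21 B Y{\left(-4 \right)} = \left(-21\right) 4 \left(-6 - 4 + \left(-4\right)^{2}\right) = - 84 \left(-6 - 4 + 16\right) = \left(-84\right) 6 = -504$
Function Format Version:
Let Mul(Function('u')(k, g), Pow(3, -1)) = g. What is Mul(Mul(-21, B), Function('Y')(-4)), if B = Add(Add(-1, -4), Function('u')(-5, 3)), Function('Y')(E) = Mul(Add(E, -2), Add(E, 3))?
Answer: -504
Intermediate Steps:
Function('Y')(E) = Mul(Add(-2, E), Add(3, E))
Function('u')(k, g) = Mul(3, g)
B = 4 (B = Add(Add(-1, -4), Mul(3, 3)) = Add(-5, 9) = 4)
Mul(Mul(-21, B), Function('Y')(-4)) = Mul(Mul(-21, 4), Add(-6, -4, Pow(-4, 2))) = Mul(-84, Add(-6, -4, 16)) = Mul(-84, 6) = -504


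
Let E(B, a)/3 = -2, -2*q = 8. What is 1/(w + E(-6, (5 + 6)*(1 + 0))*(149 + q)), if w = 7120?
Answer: 1/6250 ≈ 0.00016000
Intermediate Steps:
q = -4 (q = -½*8 = -4)
E(B, a) = -6 (E(B, a) = 3*(-2) = -6)
1/(w + E(-6, (5 + 6)*(1 + 0))*(149 + q)) = 1/(7120 - 6*(149 - 4)) = 1/(7120 - 6*145) = 1/(7120 - 870) = 1/6250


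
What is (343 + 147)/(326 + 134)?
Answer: 49/46 ≈ 1.0652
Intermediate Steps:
(343 + 147)/(326 + 134) = 490/460 = 490*(1/460) = 49/46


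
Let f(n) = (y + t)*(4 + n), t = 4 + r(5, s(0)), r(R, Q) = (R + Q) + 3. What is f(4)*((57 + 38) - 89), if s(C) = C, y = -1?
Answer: 528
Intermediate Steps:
r(R, Q) = 3 + Q + R (r(R, Q) = (Q + R) + 3 = 3 + Q + R)
t = 12 (t = 4 + (3 + 0 + 5) = 4 + 8 = 12)
f(n) = 44 + 11*n (f(n) = (-1 + 12)*(4 + n) = 11*(4 + n) = 44 + 11*n)
f(4)*((57 + 38) - 89) = (44 + 11*4)*((57 + 38) - 89) = (44 + 44)*(95 - 89) = 88*6 = 528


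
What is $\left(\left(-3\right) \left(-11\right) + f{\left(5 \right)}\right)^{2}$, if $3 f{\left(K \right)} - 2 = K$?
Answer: $\frac{11236}{9} \approx 1248.4$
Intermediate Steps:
$f{\left(K \right)} = \frac{2}{3} + \frac{K}{3}$
$\left(\left(-3\right) \left(-11\right) + f{\left(5 \right)}\right)^{2} = \left(\left(-3\right) \left(-11\right) + \left(\frac{2}{3} + \frac{1}{3} \cdot 5\right)\right)^{2} = \left(33 + \left(\frac{2}{3} + \frac{5}{3}\right)\right)^{2} = \left(33 + \frac{7}{3}\right)^{2} = \left(\frac{106}{3}\right)^{2} = \frac{11236}{9}$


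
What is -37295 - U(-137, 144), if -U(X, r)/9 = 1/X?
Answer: -5109424/137 ≈ -37295.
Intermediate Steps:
U(X, r) = -9/X
-37295 - U(-137, 144) = -37295 - (-9)/(-137) = -37295 - (-9)*(-1)/137 = -37295 - 1*9/137 = -37295 - 9/137 = -5109424/137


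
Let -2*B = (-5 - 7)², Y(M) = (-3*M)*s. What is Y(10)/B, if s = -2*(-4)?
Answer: 10/3 ≈ 3.3333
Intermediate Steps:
s = 8
Y(M) = -24*M (Y(M) = -3*M*8 = -24*M)
B = -72 (B = -(-5 - 7)²/2 = -½*(-12)² = -½*144 = -72)
Y(10)/B = -24*10/(-72) = -240*(-1/72) = 10/3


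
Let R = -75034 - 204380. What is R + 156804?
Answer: -122610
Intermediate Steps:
R = -279414
R + 156804 = -279414 + 156804 = -122610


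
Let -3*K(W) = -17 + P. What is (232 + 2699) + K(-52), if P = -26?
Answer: 8836/3 ≈ 2945.3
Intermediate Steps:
K(W) = 43/3 (K(W) = -(-17 - 26)/3 = -⅓*(-43) = 43/3)
(232 + 2699) + K(-52) = (232 + 2699) + 43/3 = 2931 + 43/3 = 8836/3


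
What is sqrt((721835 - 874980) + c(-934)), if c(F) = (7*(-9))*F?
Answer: I*sqrt(94303) ≈ 307.09*I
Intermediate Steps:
c(F) = -63*F
sqrt((721835 - 874980) + c(-934)) = sqrt((721835 - 874980) - 63*(-934)) = sqrt(-153145 + 58842) = sqrt(-94303) = I*sqrt(94303)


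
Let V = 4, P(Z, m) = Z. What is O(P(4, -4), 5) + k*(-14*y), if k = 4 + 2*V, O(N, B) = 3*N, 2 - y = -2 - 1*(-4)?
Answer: 12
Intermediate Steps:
y = 0 (y = 2 - (-2 - 1*(-4)) = 2 - (-2 + 4) = 2 - 1*2 = 2 - 2 = 0)
k = 12 (k = 4 + 2*4 = 4 + 8 = 12)
O(P(4, -4), 5) + k*(-14*y) = 3*4 + 12*(-14*0) = 12 + 12*0 = 12 + 0 = 12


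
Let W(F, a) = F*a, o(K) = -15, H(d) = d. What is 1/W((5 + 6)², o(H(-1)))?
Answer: -1/1815 ≈ -0.00055096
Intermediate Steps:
1/W((5 + 6)², o(H(-1))) = 1/((5 + 6)²*(-15)) = 1/(11²*(-15)) = 1/(121*(-15)) = 1/(-1815) = -1/1815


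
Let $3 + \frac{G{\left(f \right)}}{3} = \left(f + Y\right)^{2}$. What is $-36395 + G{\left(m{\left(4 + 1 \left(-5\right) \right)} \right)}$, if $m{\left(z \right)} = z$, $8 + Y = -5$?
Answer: $-35816$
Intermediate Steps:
$Y = -13$ ($Y = -8 - 5 = -13$)
$G{\left(f \right)} = -9 + 3 \left(-13 + f\right)^{2}$ ($G{\left(f \right)} = -9 + 3 \left(f - 13\right)^{2} = -9 + 3 \left(-13 + f\right)^{2}$)
$-36395 + G{\left(m{\left(4 + 1 \left(-5\right) \right)} \right)} = -36395 - \left(9 - 3 \left(-13 + \left(4 + 1 \left(-5\right)\right)\right)^{2}\right) = -36395 - \left(9 - 3 \left(-13 + \left(4 - 5\right)\right)^{2}\right) = -36395 - \left(9 - 3 \left(-13 - 1\right)^{2}\right) = -36395 - \left(9 - 3 \left(-14\right)^{2}\right) = -36395 + \left(-9 + 3 \cdot 196\right) = -36395 + \left(-9 + 588\right) = -36395 + 579 = -35816$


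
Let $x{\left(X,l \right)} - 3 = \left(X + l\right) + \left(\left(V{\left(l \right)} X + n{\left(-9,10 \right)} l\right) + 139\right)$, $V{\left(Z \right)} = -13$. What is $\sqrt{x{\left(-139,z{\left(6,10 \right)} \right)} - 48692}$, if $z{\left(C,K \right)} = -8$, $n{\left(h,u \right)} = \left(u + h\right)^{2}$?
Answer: $i \sqrt{46898} \approx 216.56 i$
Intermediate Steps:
$n{\left(h,u \right)} = \left(h + u\right)^{2}$
$x{\left(X,l \right)} = 142 - 12 X + 2 l$ ($x{\left(X,l \right)} = 3 - \left(-139 - l + 12 X - \left(-9 + 10\right)^{2} l\right) = 3 - \left(-139 - l + 12 X - 1^{2} l\right) = 3 - \left(-139 - 2 l + 12 X\right) = 3 + \left(\left(X + l\right) + \left(139 + l - 13 X\right)\right) = 3 + \left(139 - 12 X + 2 l\right) = 142 - 12 X + 2 l$)
$\sqrt{x{\left(-139,z{\left(6,10 \right)} \right)} - 48692} = \sqrt{\left(142 - -1668 + 2 \left(-8\right)\right) - 48692} = \sqrt{\left(142 + 1668 - 16\right) - 48692} = \sqrt{1794 - 48692} = \sqrt{-46898} = i \sqrt{46898}$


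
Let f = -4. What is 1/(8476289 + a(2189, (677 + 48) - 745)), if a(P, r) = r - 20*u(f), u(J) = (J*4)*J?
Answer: 1/8474989 ≈ 1.1799e-7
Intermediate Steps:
u(J) = 4*J**2 (u(J) = (4*J)*J = 4*J**2)
a(P, r) = -1280 + r (a(P, r) = r - 80*(-4)**2 = r - 80*16 = r - 20*64 = r - 1280 = -1280 + r)
1/(8476289 + a(2189, (677 + 48) - 745)) = 1/(8476289 + (-1280 + ((677 + 48) - 745))) = 1/(8476289 + (-1280 + (725 - 745))) = 1/(8476289 + (-1280 - 20)) = 1/(8476289 - 1300) = 1/8474989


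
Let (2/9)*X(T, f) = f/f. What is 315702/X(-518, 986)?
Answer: 70156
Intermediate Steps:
X(T, f) = 9/2 (X(T, f) = 9*(f/f)/2 = (9/2)*1 = 9/2)
315702/X(-518, 986) = 315702/(9/2) = 315702*(2/9) = 70156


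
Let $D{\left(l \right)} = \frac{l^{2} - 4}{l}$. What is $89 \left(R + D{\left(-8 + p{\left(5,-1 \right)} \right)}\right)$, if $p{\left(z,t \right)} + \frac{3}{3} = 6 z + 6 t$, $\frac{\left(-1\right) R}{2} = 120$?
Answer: $- \frac{300731}{15} \approx -20049.0$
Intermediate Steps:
$R = -240$ ($R = \left(-2\right) 120 = -240$)
$p{\left(z,t \right)} = -1 + 6 t + 6 z$ ($p{\left(z,t \right)} = -1 + \left(6 z + 6 t\right) = -1 + \left(6 t + 6 z\right) = -1 + 6 t + 6 z$)
$D{\left(l \right)} = \frac{-4 + l^{2}}{l}$ ($D{\left(l \right)} = \frac{l^{2} - 4}{l} = \frac{-4 + l^{2}}{l}$)
$89 \left(R + D{\left(-8 + p{\left(5,-1 \right)} \right)}\right) = 89 \left(-240 + \left(\left(-8 + \left(-1 + 6 \left(-1\right) + 6 \cdot 5\right)\right) - \frac{4}{-8 + \left(-1 + 6 \left(-1\right) + 6 \cdot 5\right)}\right)\right) = 89 \left(-240 - \left(-15 + \frac{4}{-8 - -23}\right)\right) = 89 \left(-240 + \left(\left(-8 + 23\right) - \frac{4}{-8 + 23}\right)\right) = 89 \left(-240 + \left(15 - \frac{4}{15}\right)\right) = 89 \left(-240 + \frac{221}{15}\right) = 89 \left(- \frac{3379}{15}\right) = - \frac{300731}{15}$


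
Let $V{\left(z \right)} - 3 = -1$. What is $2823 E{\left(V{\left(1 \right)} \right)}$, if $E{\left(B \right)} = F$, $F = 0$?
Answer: $0$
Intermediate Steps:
$V{\left(z \right)} = 2$ ($V{\left(z \right)} = 3 - 1 = 2$)
$E{\left(B \right)} = 0$
$2823 E{\left(V{\left(1 \right)} \right)} = 2823 \cdot 0 = 0$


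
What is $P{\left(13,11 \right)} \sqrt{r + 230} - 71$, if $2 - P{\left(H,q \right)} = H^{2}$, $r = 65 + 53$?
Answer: $-71 - 334 \sqrt{87} \approx -3186.3$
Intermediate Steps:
$r = 118$
$P{\left(H,q \right)} = 2 - H^{2}$
$P{\left(13,11 \right)} \sqrt{r + 230} - 71 = \left(2 - 13^{2}\right) \sqrt{118 + 230} - 71 = \left(2 - 169\right) \sqrt{348} - 71 = \left(2 - 169\right) 2 \sqrt{87} - 71 = - 167 \cdot 2 \sqrt{87} - 71 = - 334 \sqrt{87} - 71 = -71 - 334 \sqrt{87}$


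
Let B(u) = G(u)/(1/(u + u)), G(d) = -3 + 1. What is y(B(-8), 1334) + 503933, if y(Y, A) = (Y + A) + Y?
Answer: 505331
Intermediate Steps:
G(d) = -2
B(u) = -4*u
y(Y, A) = A + 2*Y (y(Y, A) = (A + Y) + Y = A + 2*Y)
y(B(-8), 1334) + 503933 = (1334 + 2*(-4*(-8))) + 503933 = (1334 + 2*32) + 503933 = (1334 + 64) + 503933 = 1398 + 503933 = 505331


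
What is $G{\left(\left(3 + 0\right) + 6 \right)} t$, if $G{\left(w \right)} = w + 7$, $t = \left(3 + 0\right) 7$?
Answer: $336$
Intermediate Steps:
$t = 21$ ($t = 3 \cdot 7 = 21$)
$G{\left(w \right)} = 7 + w$
$G{\left(\left(3 + 0\right) + 6 \right)} t = \left(7 + \left(\left(3 + 0\right) + 6\right)\right) 21 = \left(7 + \left(3 + 6\right)\right) 21 = \left(7 + 9\right) 21 = 16 \cdot 21 = 336$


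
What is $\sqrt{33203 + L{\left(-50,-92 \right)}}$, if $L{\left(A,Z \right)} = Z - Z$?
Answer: $\sqrt{33203} \approx 182.22$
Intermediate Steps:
$L{\left(A,Z \right)} = 0$
$\sqrt{33203 + L{\left(-50,-92 \right)}} = \sqrt{33203 + 0} = \sqrt{33203}$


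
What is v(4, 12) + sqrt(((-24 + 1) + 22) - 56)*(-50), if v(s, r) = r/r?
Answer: 1 - 50*I*sqrt(57) ≈ 1.0 - 377.49*I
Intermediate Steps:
v(s, r) = 1
v(4, 12) + sqrt(((-24 + 1) + 22) - 56)*(-50) = 1 + sqrt(((-24 + 1) + 22) - 56)*(-50) = 1 + sqrt((-23 + 22) - 56)*(-50) = 1 + sqrt(-1 - 56)*(-50) = 1 + sqrt(-57)*(-50) = 1 + (I*sqrt(57))*(-50) = 1 - 50*I*sqrt(57)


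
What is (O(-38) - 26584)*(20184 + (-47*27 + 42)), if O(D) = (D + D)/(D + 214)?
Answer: -22174287255/44 ≈ -5.0396e+8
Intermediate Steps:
O(D) = 2*D/(214 + D) (O(D) = (2*D)/(214 + D) = 2*D/(214 + D))
(O(-38) - 26584)*(20184 + (-47*27 + 42)) = (2*(-38)/(214 - 38) - 26584)*(20184 + (-47*27 + 42)) = (2*(-38)/176 - 26584)*(20184 + (-1269 + 42)) = (2*(-38)*(1/176) - 26584)*(20184 - 1227) = (-19/44 - 26584)*18957 = -1169715/44*18957 = -22174287255/44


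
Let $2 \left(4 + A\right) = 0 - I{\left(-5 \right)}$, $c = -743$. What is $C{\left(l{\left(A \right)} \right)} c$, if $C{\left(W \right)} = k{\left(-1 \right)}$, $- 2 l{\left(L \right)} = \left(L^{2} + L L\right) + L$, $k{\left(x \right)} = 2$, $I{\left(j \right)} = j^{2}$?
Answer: $-1486$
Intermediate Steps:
$A = - \frac{33}{2}$ ($A = -4 + \frac{0 - \left(-5\right)^{2}}{2} = -4 + \frac{0 - 25}{2} = -4 + \frac{1}{2} \left(-25\right) = -4 - \frac{25}{2} = - \frac{33}{2} \approx -16.5$)
$l{\left(L \right)} = - L^{2} - \frac{L}{2}$ ($l{\left(L \right)} = - \frac{\left(L^{2} + L L\right) + L}{2} = - \frac{\left(L^{2} + L^{2}\right) + L}{2} = - \frac{2 L^{2} + L}{2} = - \frac{L + 2 L^{2}}{2} = - L^{2} - \frac{L}{2}$)
$C{\left(W \right)} = 2$
$C{\left(l{\left(A \right)} \right)} c = 2 \left(-743\right) = -1486$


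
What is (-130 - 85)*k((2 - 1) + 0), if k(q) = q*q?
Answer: -215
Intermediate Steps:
k(q) = q²
(-130 - 85)*k((2 - 1) + 0) = (-130 - 85)*((2 - 1) + 0)² = -215*(1 + 0)² = -215*1² = -215*1 = -215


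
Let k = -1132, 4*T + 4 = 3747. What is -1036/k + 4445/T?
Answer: 6001177/1059269 ≈ 5.6654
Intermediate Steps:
T = 3743/4 (T = -1 + (1/4)*3747 = -1 + 3747/4 = 3743/4 ≈ 935.75)
-1036/k + 4445/T = -1036/(-1132) + 4445/(3743/4) = -1036*(-1/1132) + 4445*(4/3743) = 259/283 + 17780/3743 = 6001177/1059269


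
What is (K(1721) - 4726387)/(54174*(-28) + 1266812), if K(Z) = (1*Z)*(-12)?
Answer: 4747039/250060 ≈ 18.984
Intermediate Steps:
K(Z) = -12*Z (K(Z) = Z*(-12) = -12*Z)
(K(1721) - 4726387)/(54174*(-28) + 1266812) = (-12*1721 - 4726387)/(54174*(-28) + 1266812) = (-20652 - 4726387)/(-1516872 + 1266812) = -4747039/(-250060) = -4747039*(-1/250060) = 4747039/250060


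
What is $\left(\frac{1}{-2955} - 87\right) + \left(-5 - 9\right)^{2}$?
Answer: $\frac{322094}{2955} \approx 109.0$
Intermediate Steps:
$\left(\frac{1}{-2955} - 87\right) + \left(-5 - 9\right)^{2} = \left(- \frac{1}{2955} - 87\right) + \left(-14\right)^{2} = - \frac{257086}{2955} + 196 = \frac{322094}{2955}$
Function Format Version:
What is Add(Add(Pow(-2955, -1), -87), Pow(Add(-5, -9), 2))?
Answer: Rational(322094, 2955) ≈ 109.00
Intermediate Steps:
Add(Add(Pow(-2955, -1), -87), Pow(Add(-5, -9), 2)) = Add(Add(Rational(-1, 2955), -87), Pow(-14, 2)) = Add(Rational(-257086, 2955), 196) = Rational(322094, 2955)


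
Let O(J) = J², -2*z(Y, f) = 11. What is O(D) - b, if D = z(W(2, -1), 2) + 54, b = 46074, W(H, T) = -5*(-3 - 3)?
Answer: -174887/4 ≈ -43722.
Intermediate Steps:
W(H, T) = 30 (W(H, T) = -5*(-6) = 30)
z(Y, f) = -11/2 (z(Y, f) = -½*11 = -11/2)
D = 97/2 (D = -11/2 + 54 = 97/2 ≈ 48.500)
O(D) - b = (97/2)² - 1*46074 = 9409/4 - 46074 = -174887/4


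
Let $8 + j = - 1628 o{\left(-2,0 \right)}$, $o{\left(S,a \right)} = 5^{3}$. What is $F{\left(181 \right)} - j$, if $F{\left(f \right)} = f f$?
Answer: $236269$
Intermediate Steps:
$o{\left(S,a \right)} = 125$
$F{\left(f \right)} = f^{2}$
$j = -203508$ ($j = -8 - 203500 = -203508$)
$F{\left(181 \right)} - j = 181^{2} - -203508 = 32761 + 203508 = 236269$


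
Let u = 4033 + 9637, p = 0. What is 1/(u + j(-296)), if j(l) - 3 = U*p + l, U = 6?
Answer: 1/13377 ≈ 7.4755e-5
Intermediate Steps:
j(l) = 3 + l (j(l) = 3 + (6*0 + l) = 3 + (0 + l) = 3 + l)
u = 13670
1/(u + j(-296)) = 1/(13670 + (3 - 296)) = 1/(13670 - 293) = 1/13377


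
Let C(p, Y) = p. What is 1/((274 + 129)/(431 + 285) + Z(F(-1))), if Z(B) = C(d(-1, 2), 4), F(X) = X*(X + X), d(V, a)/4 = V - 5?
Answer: -716/16781 ≈ -0.042667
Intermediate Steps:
d(V, a) = -20 + 4*V (d(V, a) = 4*(V - 5) = 4*(-5 + V) = -20 + 4*V)
F(X) = 2*X² (F(X) = X*(2*X) = 2*X²)
Z(B) = -24 (Z(B) = -20 + 4*(-1) = -20 - 4 = -24)
1/((274 + 129)/(431 + 285) + Z(F(-1))) = 1/((274 + 129)/(431 + 285) - 24) = 1/(403/716 - 24) = 1/(-16781/716) = -716/16781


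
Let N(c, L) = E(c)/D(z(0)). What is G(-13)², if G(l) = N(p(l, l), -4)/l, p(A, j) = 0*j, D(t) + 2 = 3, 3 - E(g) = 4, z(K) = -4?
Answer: 1/169 ≈ 0.0059172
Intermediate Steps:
E(g) = -1 (E(g) = 3 - 1*4 = 3 - 4 = -1)
D(t) = 1 (D(t) = -2 + 3 = 1)
p(A, j) = 0
N(c, L) = -1 (N(c, L) = -1/1 = -1*1 = -1)
G(l) = -1/l
G(-13)² = (-1/(-13))² = (-1*(-1/13))² = (1/13)² = 1/169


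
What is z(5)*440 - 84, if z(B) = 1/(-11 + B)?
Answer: -472/3 ≈ -157.33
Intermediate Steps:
z(5)*440 - 84 = 440/(-11 + 5) - 84 = 440/(-6) - 84 = -⅙*440 - 84 = -220/3 - 84 = -472/3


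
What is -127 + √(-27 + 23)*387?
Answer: -127 + 774*I ≈ -127.0 + 774.0*I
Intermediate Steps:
-127 + √(-27 + 23)*387 = -127 + √(-4)*387 = -127 + (2*I)*387 = -127 + 774*I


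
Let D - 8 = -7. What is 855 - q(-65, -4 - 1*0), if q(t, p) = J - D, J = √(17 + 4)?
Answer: 856 - √21 ≈ 851.42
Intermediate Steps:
D = 1 (D = 8 - 7 = 1)
J = √21 ≈ 4.5826
q(t, p) = -1 + √21 (q(t, p) = √21 - 1*1 = √21 - 1 = -1 + √21)
855 - q(-65, -4 - 1*0) = 855 - (-1 + √21) = 855 + (1 - √21) = 856 - √21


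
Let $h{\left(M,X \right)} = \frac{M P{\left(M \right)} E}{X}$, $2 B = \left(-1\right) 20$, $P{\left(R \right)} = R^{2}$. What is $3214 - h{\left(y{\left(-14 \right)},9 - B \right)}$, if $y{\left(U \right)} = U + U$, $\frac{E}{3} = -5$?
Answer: $- \frac{268214}{19} \approx -14117.0$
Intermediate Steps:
$E = -15$ ($E = 3 \left(-5\right) = -15$)
$B = -10$ ($B = \frac{\left(-1\right) 20}{2} = \frac{1}{2} \left(-20\right) = -10$)
$y{\left(U \right)} = 2 U$
$h{\left(M,X \right)} = - \frac{15 M^{3}}{X}$ ($h{\left(M,X \right)} = \frac{M M^{2} \left(-15\right)}{X} = \frac{M^{3} \left(-15\right)}{X} = \frac{\left(-15\right) M^{3}}{X} = - \frac{15 M^{3}}{X}$)
$3214 - h{\left(y{\left(-14 \right)},9 - B \right)} = 3214 - - \frac{15 \left(2 \left(-14\right)\right)^{3}}{9 - -10} = 3214 - - \frac{15 \left(-28\right)^{3}}{9 + 10} = 3214 - \left(-15\right) \left(-21952\right) \frac{1}{19} = 3214 - \frac{329280}{19} = - \frac{268214}{19}$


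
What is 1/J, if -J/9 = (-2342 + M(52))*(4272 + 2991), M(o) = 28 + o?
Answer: 1/147860154 ≈ 6.7631e-9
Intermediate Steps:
J = 147860154 (J = -9*(-2342 + (28 + 52))*(4272 + 2991) = -9*(-2342 + 80)*7263 = -(-20358)*7263 = -9*(-16428906) = 147860154)
1/J = 1/147860154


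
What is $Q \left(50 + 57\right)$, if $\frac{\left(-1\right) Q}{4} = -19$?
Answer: $8132$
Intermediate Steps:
$Q = 76$ ($Q = \left(-4\right) \left(-19\right) = 76$)
$Q \left(50 + 57\right) = 76 \left(50 + 57\right) = 76 \cdot 107 = 8132$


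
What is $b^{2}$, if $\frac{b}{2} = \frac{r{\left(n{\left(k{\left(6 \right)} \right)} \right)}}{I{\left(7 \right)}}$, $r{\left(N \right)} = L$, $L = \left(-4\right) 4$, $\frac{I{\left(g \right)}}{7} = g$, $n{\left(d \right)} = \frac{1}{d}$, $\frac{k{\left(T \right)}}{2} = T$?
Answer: $\frac{1024}{2401} \approx 0.42649$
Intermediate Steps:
$k{\left(T \right)} = 2 T$
$I{\left(g \right)} = 7 g$
$L = -16$
$r{\left(N \right)} = -16$
$b = - \frac{32}{49}$ ($b = 2 \left(- \frac{16}{7 \cdot 7}\right) = 2 \left(- \frac{16}{49}\right) = - \frac{32}{49} \approx -0.65306$)
$b^{2} = \left(- \frac{32}{49}\right)^{2} = \frac{1024}{2401}$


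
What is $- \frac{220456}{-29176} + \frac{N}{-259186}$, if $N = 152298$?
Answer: $\frac{3293478898}{472625671} \approx 6.9685$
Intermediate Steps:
$- \frac{220456}{-29176} + \frac{N}{-259186} = - \frac{220456}{-29176} + \frac{152298}{-259186} = \left(-220456\right) \left(- \frac{1}{29176}\right) + 152298 \left(- \frac{1}{259186}\right) = \frac{27557}{3647} - \frac{76149}{129593} = \frac{3293478898}{472625671}$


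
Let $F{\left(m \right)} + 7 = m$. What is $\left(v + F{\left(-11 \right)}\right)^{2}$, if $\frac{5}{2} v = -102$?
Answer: $\frac{86436}{25} \approx 3457.4$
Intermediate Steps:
$v = - \frac{204}{5}$ ($v = \frac{2}{5} \left(-102\right) = - \frac{204}{5} \approx -40.8$)
$F{\left(m \right)} = -7 + m$
$\left(v + F{\left(-11 \right)}\right)^{2} = \left(- \frac{204}{5} - 18\right)^{2} = \left(- \frac{294}{5}\right)^{2} = \frac{86436}{25}$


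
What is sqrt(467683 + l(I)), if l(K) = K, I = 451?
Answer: sqrt(468134) ≈ 684.20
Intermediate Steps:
sqrt(467683 + l(I)) = sqrt(467683 + 451) = sqrt(468134)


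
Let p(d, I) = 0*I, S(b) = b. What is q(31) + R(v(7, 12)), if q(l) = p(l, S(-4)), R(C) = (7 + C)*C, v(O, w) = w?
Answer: 228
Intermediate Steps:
p(d, I) = 0
R(C) = C*(7 + C)
q(l) = 0
q(31) + R(v(7, 12)) = 0 + 12*(7 + 12) = 0 + 12*19 = 0 + 228 = 228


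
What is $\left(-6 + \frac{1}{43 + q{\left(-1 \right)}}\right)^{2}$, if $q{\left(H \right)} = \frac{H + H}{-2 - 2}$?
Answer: $\frac{270400}{7569} \approx 35.725$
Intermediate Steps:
$q{\left(H \right)} = - \frac{H}{2}$ ($q{\left(H \right)} = \frac{2 H}{-4} = 2 H \left(- \frac{1}{4}\right) = - \frac{H}{2}$)
$\left(-6 + \frac{1}{43 + q{\left(-1 \right)}}\right)^{2} = \left(-6 + \frac{1}{43 - - \frac{1}{2}}\right)^{2} = \left(-6 + \frac{1}{43 + \frac{1}{2}}\right)^{2} = \left(-6 + \frac{1}{\frac{87}{2}}\right)^{2} = \left(-6 + \frac{2}{87}\right)^{2} = \left(- \frac{520}{87}\right)^{2} = \frac{270400}{7569}$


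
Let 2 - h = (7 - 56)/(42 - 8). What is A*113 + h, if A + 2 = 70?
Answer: 261373/34 ≈ 7687.4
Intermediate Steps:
A = 68 (A = -2 + 70 = 68)
h = 117/34 (h = 2 - (7 - 56)/(42 - 8) = 2 - (-49)/34 = 2 - 1*(-49/34) = 2 + 49/34 = 117/34 ≈ 3.4412)
A*113 + h = 68*113 + 117/34 = 7684 + 117/34 = 261373/34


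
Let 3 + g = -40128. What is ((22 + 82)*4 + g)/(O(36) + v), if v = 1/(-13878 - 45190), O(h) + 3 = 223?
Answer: -2345885620/12994959 ≈ -180.52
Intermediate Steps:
O(h) = 220 (O(h) = -3 + 223 = 220)
g = -40131 (g = -3 - 40128 = -40131)
v = -1/59068 (v = 1/(-59068) = -1/59068 ≈ -1.6930e-5)
((22 + 82)*4 + g)/(O(36) + v) = ((22 + 82)*4 - 40131)/(220 - 1/59068) = (104*4 - 40131)/(12994959/59068) = (416 - 40131)*(59068/12994959) = -39715*59068/12994959 = -2345885620/12994959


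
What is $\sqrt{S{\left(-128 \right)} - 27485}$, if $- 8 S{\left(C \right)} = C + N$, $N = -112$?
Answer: $17 i \sqrt{95} \approx 165.7 i$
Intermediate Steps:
$S{\left(C \right)} = 14 - \frac{C}{8}$ ($S{\left(C \right)} = - \frac{C - 112}{8} = - \frac{-112 + C}{8} = 14 - \frac{C}{8}$)
$\sqrt{S{\left(-128 \right)} - 27485} = \sqrt{\left(14 - -16\right) - 27485} = \sqrt{\left(14 + 16\right) - 27485} = \sqrt{30 - 27485} = \sqrt{-27455} = 17 i \sqrt{95}$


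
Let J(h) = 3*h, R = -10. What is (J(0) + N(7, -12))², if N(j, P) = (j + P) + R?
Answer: 225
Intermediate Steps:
N(j, P) = -10 + P + j (N(j, P) = (j + P) - 10 = (P + j) - 10 = -10 + P + j)
(J(0) + N(7, -12))² = (3*0 + (-10 - 12 + 7))² = (0 - 15)² = (-15)² = 225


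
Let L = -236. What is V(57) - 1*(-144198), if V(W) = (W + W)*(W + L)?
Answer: 123792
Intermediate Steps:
V(W) = 2*W*(-236 + W) (V(W) = (W + W)*(W - 236) = (2*W)*(-236 + W) = 2*W*(-236 + W))
V(57) - 1*(-144198) = 2*57*(-236 + 57) - 1*(-144198) = 2*57*(-179) + 144198 = -20406 + 144198 = 123792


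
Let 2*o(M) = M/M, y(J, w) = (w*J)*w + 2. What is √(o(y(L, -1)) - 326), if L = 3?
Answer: I*√1302/2 ≈ 18.042*I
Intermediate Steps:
y(J, w) = 2 + J*w² (y(J, w) = (J*w)*w + 2 = J*w² + 2 = 2 + J*w²)
o(M) = ½ (o(M) = (M/M)/2 = (½)*1 = ½)
√(o(y(L, -1)) - 326) = √(½ - 326) = √(-651/2) = I*√1302/2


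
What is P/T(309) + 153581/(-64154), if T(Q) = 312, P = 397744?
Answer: 3183618913/2502006 ≈ 1272.4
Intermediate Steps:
P/T(309) + 153581/(-64154) = 397744/312 + 153581/(-64154) = 397744*(1/312) + 153581*(-1/64154) = 49718/39 - 153581/64154 = 3183618913/2502006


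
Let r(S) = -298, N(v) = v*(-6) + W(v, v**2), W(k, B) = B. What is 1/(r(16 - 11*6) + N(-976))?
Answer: 1/958134 ≈ 1.0437e-6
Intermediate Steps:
N(v) = v**2 - 6*v (N(v) = v*(-6) + v**2 = -6*v + v**2 = v**2 - 6*v)
1/(r(16 - 11*6) + N(-976)) = 1/(-298 - 976*(-6 - 976)) = 1/(-298 - 976*(-982)) = 1/(-298 + 958432) = 1/958134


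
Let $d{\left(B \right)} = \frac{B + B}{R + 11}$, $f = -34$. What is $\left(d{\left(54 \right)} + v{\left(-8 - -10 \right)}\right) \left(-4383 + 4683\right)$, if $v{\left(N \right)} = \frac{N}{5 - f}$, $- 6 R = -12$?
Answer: $\frac{32600}{13} \approx 2507.7$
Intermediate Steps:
$R = 2$ ($R = \left(- \frac{1}{6}\right) \left(-12\right) = 2$)
$v{\left(N \right)} = \frac{N}{39}$ ($v{\left(N \right)} = \frac{N}{5 - -34} = \frac{N}{5 + 34} = \frac{N}{39}$)
$d{\left(B \right)} = \frac{2 B}{13}$ ($d{\left(B \right)} = \frac{B + B}{2 + 11} = \frac{2 B}{13}$)
$\left(d{\left(54 \right)} + v{\left(-8 - -10 \right)}\right) \left(-4383 + 4683\right) = \left(\frac{2}{13} \cdot 54 + \frac{-8 - -10}{39}\right) \left(-4383 + 4683\right) = \left(\frac{108}{13} + \frac{-8 + 10}{39}\right) 300 = \left(\frac{108}{13} + \frac{1}{39} \cdot 2\right) 300 = \left(\frac{108}{13} + \frac{2}{39}\right) 300 = \frac{326}{39} \cdot 300 = \frac{32600}{13}$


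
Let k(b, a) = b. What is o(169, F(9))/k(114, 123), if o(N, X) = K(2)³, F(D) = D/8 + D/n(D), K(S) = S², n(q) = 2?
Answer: 32/57 ≈ 0.56140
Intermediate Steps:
F(D) = 5*D/8 (F(D) = D/8 + D/2 = 5*D/8)
o(N, X) = 64 (o(N, X) = (2²)³ = 4³ = 64)
o(169, F(9))/k(114, 123) = 64/114 = 64*(1/114) = 32/57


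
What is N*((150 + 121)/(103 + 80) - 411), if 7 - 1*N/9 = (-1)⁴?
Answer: -1348956/61 ≈ -22114.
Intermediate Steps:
N = 54 (N = 63 - 9*(-1)⁴ = 63 - 9*1 = 63 - 9 = 54)
N*((150 + 121)/(103 + 80) - 411) = 54*((150 + 121)/(103 + 80) - 411) = 54*(271/183 - 411) = 54*(-74942/183) = -1348956/61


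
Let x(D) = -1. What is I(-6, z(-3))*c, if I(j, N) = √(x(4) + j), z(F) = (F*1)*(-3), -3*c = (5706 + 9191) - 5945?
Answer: -2984*I*√7 ≈ -7894.9*I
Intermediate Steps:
c = -2984 (c = -((5706 + 9191) - 5945)/3 = -(14897 - 5945)/3 = -⅓*8952 = -2984)
z(F) = -3*F (z(F) = F*(-3) = -3*F)
I(j, N) = √(-1 + j)
I(-6, z(-3))*c = √(-1 - 6)*(-2984) = √(-7)*(-2984) = (I*√7)*(-2984) = -2984*I*√7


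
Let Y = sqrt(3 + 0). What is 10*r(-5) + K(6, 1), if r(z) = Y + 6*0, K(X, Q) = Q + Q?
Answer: 2 + 10*sqrt(3) ≈ 19.320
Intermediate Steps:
Y = sqrt(3) ≈ 1.7320
K(X, Q) = 2*Q
r(z) = sqrt(3) (r(z) = sqrt(3) + 6*0 = sqrt(3) + 0 = sqrt(3))
10*r(-5) + K(6, 1) = 10*sqrt(3) + 2*1 = 10*sqrt(3) + 2 = 2 + 10*sqrt(3)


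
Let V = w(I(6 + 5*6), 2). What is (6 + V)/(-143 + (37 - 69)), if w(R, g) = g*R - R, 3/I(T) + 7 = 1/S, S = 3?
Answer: -111/3500 ≈ -0.031714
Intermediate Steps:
I(T) = -9/20 (I(T) = 3/(-7 + 1/3) = 3/(-20/3) = 3*(-3/20) = -9/20)
w(R, g) = -R + R*g (w(R, g) = R*g - R = -R + R*g)
V = -9/20 (V = -9*(-1 + 2)/20 = -9/20*1 = -9/20 ≈ -0.45000)
(6 + V)/(-143 + (37 - 69)) = (6 - 9/20)/(-143 + (37 - 69)) = 111/(20*(-143 - 32)) = (111/20)/(-175) = (111/20)*(-1/175) = -111/3500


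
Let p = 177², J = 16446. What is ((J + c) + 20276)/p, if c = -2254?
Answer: 34468/31329 ≈ 1.1002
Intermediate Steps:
p = 31329
((J + c) + 20276)/p = ((16446 - 2254) + 20276)/31329 = (14192 + 20276)*(1/31329) = 34468*(1/31329) = 34468/31329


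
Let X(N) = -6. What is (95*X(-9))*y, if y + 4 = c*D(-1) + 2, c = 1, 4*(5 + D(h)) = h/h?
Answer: 7695/2 ≈ 3847.5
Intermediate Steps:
D(h) = -19/4 (D(h) = -5 + (h/h)/4 = -5 + (¼)*1 = -5 + ¼ = -19/4)
y = -27/4 (y = -4 + (1*(-19/4) + 2) = -4 + (-19/4 + 2) = -4 - 11/4 = -27/4 ≈ -6.7500)
(95*X(-9))*y = (95*(-6))*(-27/4) = -570*(-27/4) = 7695/2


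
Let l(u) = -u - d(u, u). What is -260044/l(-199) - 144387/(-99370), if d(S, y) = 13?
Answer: -12906858149/9241410 ≈ -1396.6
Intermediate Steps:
l(u) = -13 - u (l(u) = -u - 1*13 = -u - 13 = -13 - u)
-260044/l(-199) - 144387/(-99370) = -260044/(-13 - 1*(-199)) - 144387/(-99370) = -260044/(-13 + 199) - 144387*(-1/99370) = -260044/186 + 144387/99370 = -260044*1/186 + 144387/99370 = -130022/93 + 144387/99370 = -12906858149/9241410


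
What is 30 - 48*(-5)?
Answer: 270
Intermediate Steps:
30 - 48*(-5) = 30 + 240 = 270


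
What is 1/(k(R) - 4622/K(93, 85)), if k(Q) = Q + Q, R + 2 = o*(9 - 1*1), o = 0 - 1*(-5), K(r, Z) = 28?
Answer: -14/1247 ≈ -0.011227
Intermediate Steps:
o = 5 (o = 0 + 5 = 5)
R = 38 (R = -2 + 5*(9 - 1*1) = -2 + 5*(9 - 1) = -2 + 5*8 = -2 + 40 = 38)
k(Q) = 2*Q
1/(k(R) - 4622/K(93, 85)) = 1/(2*38 - 4622/28) = 1/(76 - 4622*1/28) = 1/(76 - 2311/14) = 1/(-1247/14) = -14/1247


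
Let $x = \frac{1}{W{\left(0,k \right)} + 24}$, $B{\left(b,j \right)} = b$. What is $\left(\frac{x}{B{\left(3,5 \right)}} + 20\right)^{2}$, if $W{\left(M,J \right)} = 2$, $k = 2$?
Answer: $\frac{2436721}{6084} \approx 400.51$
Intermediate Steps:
$x = \frac{1}{26}$ ($x = \frac{1}{2 + 24} = \frac{1}{26} \approx 0.038462$)
$\left(\frac{x}{B{\left(3,5 \right)}} + 20\right)^{2} = \left(\frac{1}{26 \cdot 3} + 20\right)^{2} = \left(\frac{1}{26} \cdot \frac{1}{3} + 20\right)^{2} = \left(\frac{1}{78} + 20\right)^{2} = \left(\frac{1561}{78}\right)^{2} = \frac{2436721}{6084}$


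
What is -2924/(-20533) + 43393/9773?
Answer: 919564721/200669009 ≈ 4.5825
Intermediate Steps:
-2924/(-20533) + 43393/9773 = -2924*(-1/20533) + 43393*(1/9773) = 2924/20533 + 43393/9773 = 919564721/200669009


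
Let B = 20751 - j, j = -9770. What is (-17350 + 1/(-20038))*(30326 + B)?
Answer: -21154025487947/20038 ≈ -1.0557e+9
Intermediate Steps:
B = 30521 (B = 20751 - 1*(-9770) = 20751 + 9770 = 30521)
(-17350 + 1/(-20038))*(30326 + B) = (-17350 + 1/(-20038))*(30326 + 30521) = (-17350 - 1/20038)*60847 = -347659301/20038*60847 = -21154025487947/20038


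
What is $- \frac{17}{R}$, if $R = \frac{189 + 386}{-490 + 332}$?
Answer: $\frac{2686}{575} \approx 4.6713$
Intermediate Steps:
$R = - \frac{575}{158}$ ($R = \frac{575}{-158} = 575 \left(- \frac{1}{158}\right) = - \frac{575}{158} \approx -3.6392$)
$- \frac{17}{R} = - \frac{17}{- \frac{575}{158}} = \left(-17\right) \left(- \frac{158}{575}\right) = \frac{2686}{575}$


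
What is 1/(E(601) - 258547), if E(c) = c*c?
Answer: 1/102654 ≈ 9.7415e-6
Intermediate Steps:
E(c) = c**2
1/(E(601) - 258547) = 1/(601**2 - 258547) = 1/(361201 - 258547) = 1/102654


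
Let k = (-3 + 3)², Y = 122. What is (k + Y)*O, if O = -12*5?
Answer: -7320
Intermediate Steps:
O = -60
k = 0 (k = 0² = 0)
(k + Y)*O = (0 + 122)*(-60) = 122*(-60) = -7320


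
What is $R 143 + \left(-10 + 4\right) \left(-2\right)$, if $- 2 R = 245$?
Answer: $- \frac{35011}{2} \approx -17506.0$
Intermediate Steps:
$R = - \frac{245}{2}$ ($R = \left(- \frac{1}{2}\right) 245 = - \frac{245}{2} \approx -122.5$)
$R 143 + \left(-10 + 4\right) \left(-2\right) = \left(- \frac{245}{2}\right) 143 + \left(-10 + 4\right) \left(-2\right) = - \frac{35035}{2} - -12 = - \frac{35035}{2} + 12 = - \frac{35011}{2}$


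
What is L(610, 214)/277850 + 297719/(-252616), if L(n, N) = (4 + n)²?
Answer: 6256998693/35094677800 ≈ 0.17829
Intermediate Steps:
L(610, 214)/277850 + 297719/(-252616) = (4 + 610)²/277850 + 297719/(-252616) = 614²*(1/277850) + 297719*(-1/252616) = 376996*(1/277850) - 297719/252616 = 188498/138925 - 297719/252616 = 6256998693/35094677800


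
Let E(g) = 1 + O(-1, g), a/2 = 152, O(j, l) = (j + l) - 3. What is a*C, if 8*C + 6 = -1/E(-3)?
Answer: -665/3 ≈ -221.67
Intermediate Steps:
O(j, l) = -3 + j + l
a = 304 (a = 2*152 = 304)
E(g) = -3 + g (E(g) = 1 + (-3 - 1 + g) = 1 + (-4 + g) = -3 + g)
C = -35/48 (C = -3/4 + (-1/(-3 - 3))/8 = -3/4 + (-1/(-6))/8 = -3/4 + (-1*(-1/6))/8 = -3/4 + (1/8)*(1/6) = -3/4 + 1/48 = -35/48 ≈ -0.72917)
a*C = 304*(-35/48) = -665/3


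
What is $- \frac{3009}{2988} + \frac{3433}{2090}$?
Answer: $\frac{661499}{1040820} \approx 0.63556$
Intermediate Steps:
$- \frac{3009}{2988} + \frac{3433}{2090} = \left(-3009\right) \frac{1}{2988} + 3433 \cdot \frac{1}{2090} = - \frac{1003}{996} + \frac{3433}{2090} = \frac{661499}{1040820}$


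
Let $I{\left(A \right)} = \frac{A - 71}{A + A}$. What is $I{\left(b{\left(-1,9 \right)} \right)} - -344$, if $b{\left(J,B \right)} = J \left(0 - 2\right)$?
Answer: $\frac{1307}{4} \approx 326.75$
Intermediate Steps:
$b{\left(J,B \right)} = - 2 J$ ($b{\left(J,B \right)} = J \left(-2\right) = - 2 J$)
$I{\left(A \right)} = \frac{-71 + A}{2 A}$
$I{\left(b{\left(-1,9 \right)} \right)} - -344 = \frac{-71 - -2}{2 \left(\left(-2\right) \left(-1\right)\right)} - -344 = \frac{-71 + 2}{2 \cdot 2} + 344 = \frac{1}{2} \cdot \frac{1}{2} \left(-69\right) + 344 = - \frac{69}{4} + 344 = \frac{1307}{4}$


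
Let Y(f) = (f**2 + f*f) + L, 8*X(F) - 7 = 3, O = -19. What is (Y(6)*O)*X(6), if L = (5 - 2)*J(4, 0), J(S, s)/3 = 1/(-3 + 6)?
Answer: -7125/4 ≈ -1781.3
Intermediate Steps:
J(S, s) = 1 (J(S, s) = 3/(-3 + 6) = 3/3 = 3*(1/3) = 1)
X(F) = 5/4 (X(F) = 7/8 + (1/8)*3 = 7/8 + 3/8 = 5/4)
L = 3 (L = (5 - 2)*1 = 3*1 = 3)
Y(f) = 3 + 2*f**2 (Y(f) = (f**2 + f*f) + 3 = (f**2 + f**2) + 3 = 2*f**2 + 3 = 3 + 2*f**2)
(Y(6)*O)*X(6) = ((3 + 2*6**2)*(-19))*(5/4) = ((3 + 2*36)*(-19))*(5/4) = ((3 + 72)*(-19))*(5/4) = (75*(-19))*(5/4) = -1425*5/4 = -7125/4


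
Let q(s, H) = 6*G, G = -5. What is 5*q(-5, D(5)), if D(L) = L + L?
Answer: -150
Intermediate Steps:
D(L) = 2*L
q(s, H) = -30 (q(s, H) = 6*(-5) = -30)
5*q(-5, D(5)) = 5*(-30) = -150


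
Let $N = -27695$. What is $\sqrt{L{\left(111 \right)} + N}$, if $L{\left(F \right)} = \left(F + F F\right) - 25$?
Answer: $14 i \sqrt{78} \approx 123.64 i$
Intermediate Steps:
$L{\left(F \right)} = -25 + F + F^{2}$ ($L{\left(F \right)} = \left(F + F^{2}\right) - 25 = -25 + F + F^{2}$)
$\sqrt{L{\left(111 \right)} + N} = \sqrt{\left(-25 + 111 + 111^{2}\right) - 27695} = \sqrt{\left(-25 + 111 + 12321\right) - 27695} = \sqrt{12407 - 27695} = \sqrt{-15288} = 14 i \sqrt{78}$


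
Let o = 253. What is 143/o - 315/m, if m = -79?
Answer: 8272/1817 ≈ 4.5526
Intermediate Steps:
143/o - 315/m = 143/253 - 315/(-79) = 143*(1/253) - 315*(-1/79) = 13/23 + 315/79 = 8272/1817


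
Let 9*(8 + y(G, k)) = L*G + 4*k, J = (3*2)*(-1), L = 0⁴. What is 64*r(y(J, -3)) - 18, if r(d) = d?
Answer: -1846/3 ≈ -615.33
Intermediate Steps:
L = 0
J = -6 (J = 6*(-1) = -6)
y(G, k) = -8 + 4*k/9 (y(G, k) = -8 + (0*G + 4*k)/9 = -8 + (0 + 4*k)/9 = -8 + (4*k)/9 = -8 + 4*k/9)
64*r(y(J, -3)) - 18 = 64*(-8 + (4/9)*(-3)) - 18 = 64*(-8 - 4/3) - 18 = 64*(-28/3) - 18 = -1792/3 - 18 = -1846/3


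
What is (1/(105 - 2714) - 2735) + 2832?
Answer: 253072/2609 ≈ 97.000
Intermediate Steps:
(1/(105 - 2714) - 2735) + 2832 = (1/(-2609) - 2735) + 2832 = (-1/2609 - 2735) + 2832 = -7135616/2609 + 2832 = 253072/2609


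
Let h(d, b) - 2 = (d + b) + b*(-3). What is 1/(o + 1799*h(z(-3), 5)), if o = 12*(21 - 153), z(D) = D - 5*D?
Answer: 1/5612 ≈ 0.00017819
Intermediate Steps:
z(D) = -4*D
h(d, b) = 2 + d - 2*b (h(d, b) = 2 + ((d + b) + b*(-3)) = 2 + ((b + d) - 3*b) = 2 + (d - 2*b) = 2 + d - 2*b)
o = -1584 (o = 12*(-132) = -1584)
1/(o + 1799*h(z(-3), 5)) = 1/(-1584 + 1799*(2 - 4*(-3) - 2*5)) = 1/(-1584 + 1799*(2 + 12 - 10)) = 1/(-1584 + 1799*4) = 1/(-1584 + 7196) = 1/5612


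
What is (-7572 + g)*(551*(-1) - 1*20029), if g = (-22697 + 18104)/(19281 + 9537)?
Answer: 249491899090/1601 ≈ 1.5584e+8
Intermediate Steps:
g = -1531/9606 (g = -4593/28818 = -4593*1/28818 = -1531/9606 ≈ -0.15938)
(-7572 + g)*(551*(-1) - 1*20029) = (-7572 - 1531/9606)*(551*(-1) - 1*20029) = -72738163*(-551 - 20029)/9606 = -72738163/9606*(-20580) = 249491899090/1601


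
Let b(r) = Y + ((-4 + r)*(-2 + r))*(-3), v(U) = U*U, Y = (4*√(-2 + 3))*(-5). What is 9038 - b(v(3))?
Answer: 9163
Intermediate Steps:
Y = -20 (Y = (4*√1)*(-5) = (4*1)*(-5) = 4*(-5) = -20)
v(U) = U²
b(r) = -20 - 3*(-4 + r)*(-2 + r) (b(r) = -20 + ((-4 + r)*(-2 + r))*(-3) = -20 - 3*(-4 + r)*(-2 + r))
9038 - b(v(3)) = 9038 - (-44 - 3*(3²)² + 18*3²) = 9038 - (-44 - 3*9² + 18*9) = 9038 - (-44 - 3*81 + 162) = 9038 - (-44 - 243 + 162) = 9038 - 1*(-125) = 9038 + 125 = 9163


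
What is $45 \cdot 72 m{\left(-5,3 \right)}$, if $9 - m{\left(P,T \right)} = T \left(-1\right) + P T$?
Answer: $87480$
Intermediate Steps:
$m{\left(P,T \right)} = 9 + T - P T$ ($m{\left(P,T \right)} = 9 - \left(T \left(-1\right) + P T\right) = 9 - \left(- T + P T\right) = 9 + T - P T$)
$45 \cdot 72 m{\left(-5,3 \right)} = 45 \cdot 72 \left(9 + 3 - \left(-5\right) 3\right) = 3240 \left(9 + 3 + 15\right) = 3240 \cdot 27 = 87480$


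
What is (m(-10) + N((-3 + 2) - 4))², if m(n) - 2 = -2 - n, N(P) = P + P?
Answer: 0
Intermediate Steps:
N(P) = 2*P
m(n) = -n (m(n) = 2 + (-2 - n) = -n)
(m(-10) + N((-3 + 2) - 4))² = (-1*(-10) + 2*((-3 + 2) - 4))² = (10 + 2*(-1 - 4))² = (10 + 2*(-5))² = (10 - 10)² = 0² = 0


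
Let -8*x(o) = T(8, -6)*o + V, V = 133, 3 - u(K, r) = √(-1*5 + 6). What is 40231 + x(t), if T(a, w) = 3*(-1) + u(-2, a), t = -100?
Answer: 321615/8 ≈ 40202.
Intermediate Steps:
u(K, r) = 2 (u(K, r) = 3 - √(-1*5 + 6) = 3 - √(-5 + 6) = 3 - √1 = 3 - 1*1 = 3 - 1 = 2)
T(a, w) = -1 (T(a, w) = 3*(-1) + 2 = -3 + 2 = -1)
x(o) = -133/8 + o/8 (x(o) = -(-o + 133)/8 = -(133 - o)/8 = -133/8 + o/8)
40231 + x(t) = 40231 + (-133/8 + (⅛)*(-100)) = 40231 + (-133/8 - 25/2) = 40231 - 233/8 = 321615/8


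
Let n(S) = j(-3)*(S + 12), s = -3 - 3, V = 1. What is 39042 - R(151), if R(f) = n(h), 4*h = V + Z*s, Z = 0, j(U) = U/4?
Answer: 624819/16 ≈ 39051.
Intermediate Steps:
j(U) = U/4 (j(U) = U*(1/4) = U/4)
s = -6
h = 1/4 (h = (1 + 0*(-6))/4 = (1 + 0)/4 = (1/4)*1 = 1/4 ≈ 0.25000)
n(S) = -9 - 3*S/4 (n(S) = ((1/4)*(-3))*(S + 12) = -3*(12 + S)/4 = -9 - 3*S/4)
R(f) = -147/16 (R(f) = -9 - 3/4*1/4 = -9 - 3/16 = -147/16)
39042 - R(151) = 39042 - 1*(-147/16) = 39042 + 147/16 = 624819/16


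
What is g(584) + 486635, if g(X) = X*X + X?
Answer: 828275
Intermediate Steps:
g(X) = X + X² (g(X) = X² + X = X + X²)
g(584) + 486635 = 584*(1 + 584) + 486635 = 584*585 + 486635 = 341640 + 486635 = 828275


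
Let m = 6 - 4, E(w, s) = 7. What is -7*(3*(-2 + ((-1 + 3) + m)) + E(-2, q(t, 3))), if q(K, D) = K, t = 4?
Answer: -91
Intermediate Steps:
m = 2
-7*(3*(-2 + ((-1 + 3) + m)) + E(-2, q(t, 3))) = -7*(3*(-2 + ((-1 + 3) + 2)) + 7) = -7*(3*(-2 + (2 + 2)) + 7) = -7*(3*(-2 + 4) + 7) = -7*(3*2 + 7) = -7*(6 + 7) = -7*13 = -91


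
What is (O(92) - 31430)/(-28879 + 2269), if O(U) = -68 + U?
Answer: 15703/13305 ≈ 1.1802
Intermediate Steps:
(O(92) - 31430)/(-28879 + 2269) = ((-68 + 92) - 31430)/(-28879 + 2269) = (24 - 31430)/(-26610) = -31406*(-1/26610) = 15703/13305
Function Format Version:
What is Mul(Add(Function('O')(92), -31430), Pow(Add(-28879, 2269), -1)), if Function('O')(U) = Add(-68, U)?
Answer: Rational(15703, 13305) ≈ 1.1802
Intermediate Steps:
Mul(Add(Function('O')(92), -31430), Pow(Add(-28879, 2269), -1)) = Mul(Add(Add(-68, 92), -31430), Pow(Add(-28879, 2269), -1)) = Mul(Add(24, -31430), Pow(-26610, -1)) = Mul(-31406, Rational(-1, 26610)) = Rational(15703, 13305)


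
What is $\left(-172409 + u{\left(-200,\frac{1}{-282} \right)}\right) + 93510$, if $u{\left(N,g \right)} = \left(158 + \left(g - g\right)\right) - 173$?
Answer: $-78914$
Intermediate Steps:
$u{\left(N,g \right)} = -15$ ($u{\left(N,g \right)} = \left(158 + 0\right) - 173 = 158 - 173 = -15$)
$\left(-172409 + u{\left(-200,\frac{1}{-282} \right)}\right) + 93510 = \left(-172409 - 15\right) + 93510 = -172424 + 93510 = -78914$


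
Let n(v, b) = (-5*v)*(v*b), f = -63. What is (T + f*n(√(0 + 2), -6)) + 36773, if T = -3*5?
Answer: 32978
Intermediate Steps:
T = -15
n(v, b) = -5*b*v² (n(v, b) = (-5*v)*(b*v) = -5*b*v²)
(T + f*n(√(0 + 2), -6)) + 36773 = (-15 - (-315)*(-6)*(√(0 + 2))²) + 36773 = (-15 - (-315)*(-6)*(√2)²) + 36773 = (-15 - (-315)*(-6)*2) + 36773 = (-15 - 63*60) + 36773 = (-15 - 3780) + 36773 = -3795 + 36773 = 32978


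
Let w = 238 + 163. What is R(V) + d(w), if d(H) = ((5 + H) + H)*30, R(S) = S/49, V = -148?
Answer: 1186142/49 ≈ 24207.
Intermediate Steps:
R(S) = S/49 (R(S) = S*(1/49) = S/49)
w = 401
d(H) = 150 + 60*H (d(H) = (5 + 2*H)*30 = 150 + 60*H)
R(V) + d(w) = (1/49)*(-148) + (150 + 60*401) = -148/49 + (150 + 24060) = -148/49 + 24210 = 1186142/49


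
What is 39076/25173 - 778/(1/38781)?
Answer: -759510100838/25173 ≈ -3.0172e+7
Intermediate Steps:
39076/25173 - 778/(1/38781) = 39076*(1/25173) - 778/1/38781 = 39076/25173 - 778*38781 = 39076/25173 - 30171618 = -759510100838/25173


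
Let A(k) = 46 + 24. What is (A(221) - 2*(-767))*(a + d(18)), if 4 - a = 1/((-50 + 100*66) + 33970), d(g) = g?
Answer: 357467039/10130 ≈ 35288.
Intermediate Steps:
a = 162079/40520 (a = 4 - 1/((-50 + 100*66) + 33970) = 4 - 1/((-50 + 6600) + 33970) = 4 - 1/(6550 + 33970) = 4 - 1/40520 = 162079/40520 ≈ 4.0000)
A(k) = 70
(A(221) - 2*(-767))*(a + d(18)) = (70 - 2*(-767))*(162079/40520 + 18) = (70 + 1534)*(891439/40520) = 1604*(891439/40520) = 357467039/10130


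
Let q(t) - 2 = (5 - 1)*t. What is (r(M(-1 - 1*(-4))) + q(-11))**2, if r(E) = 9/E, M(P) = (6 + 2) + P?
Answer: 205209/121 ≈ 1695.9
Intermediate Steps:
q(t) = 2 + 4*t (q(t) = 2 + (5 - 1)*t = 2 + 4*t)
M(P) = 8 + P
(r(M(-1 - 1*(-4))) + q(-11))**2 = (9/(8 + (-1 - 1*(-4))) + (2 + 4*(-11)))**2 = (9/(8 + (-1 + 4)) + (2 - 44))**2 = (9/(8 + 3) - 42)**2 = (9/11 - 42)**2 = (-453/11)**2 = 205209/121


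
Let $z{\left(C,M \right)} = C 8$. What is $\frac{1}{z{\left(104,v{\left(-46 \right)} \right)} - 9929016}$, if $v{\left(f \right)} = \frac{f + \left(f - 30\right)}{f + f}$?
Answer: $- \frac{1}{9928184} \approx -1.0072 \cdot 10^{-7}$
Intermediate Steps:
$v{\left(f \right)} = \frac{-30 + 2 f}{2 f}$ ($v{\left(f \right)} = \frac{f + \left(-30 + f\right)}{2 f} = \left(-30 + 2 f\right) \frac{1}{2 f} = \frac{-30 + 2 f}{2 f}$)
$z{\left(C,M \right)} = 8 C$
$\frac{1}{z{\left(104,v{\left(-46 \right)} \right)} - 9929016} = \frac{1}{8 \cdot 104 - 9929016} = \frac{1}{832 - 9929016} = \frac{1}{-9928184} = - \frac{1}{9928184}$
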